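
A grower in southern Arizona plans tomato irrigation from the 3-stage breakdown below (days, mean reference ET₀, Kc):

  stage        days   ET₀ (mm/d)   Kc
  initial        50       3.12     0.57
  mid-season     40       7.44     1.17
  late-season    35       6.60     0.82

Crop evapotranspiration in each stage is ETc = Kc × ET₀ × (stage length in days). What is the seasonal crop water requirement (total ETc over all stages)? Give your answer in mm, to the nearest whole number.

initial: 0.57 × 3.12 × 50 = 88.92 mm
mid-season: 1.17 × 7.44 × 40 = 348.19 mm
late-season: 0.82 × 6.60 × 35 = 189.42 mm
Seasonal total = 626.53 mm

627 mm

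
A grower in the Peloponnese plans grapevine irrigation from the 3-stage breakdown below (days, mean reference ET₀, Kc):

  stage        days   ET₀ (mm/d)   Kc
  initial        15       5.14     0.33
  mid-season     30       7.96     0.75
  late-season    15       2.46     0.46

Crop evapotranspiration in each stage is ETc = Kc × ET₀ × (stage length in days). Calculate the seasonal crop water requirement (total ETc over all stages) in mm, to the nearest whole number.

222 mm

initial: 0.33 × 5.14 × 15 = 25.44 mm
mid-season: 0.75 × 7.96 × 30 = 179.10 mm
late-season: 0.46 × 2.46 × 15 = 16.97 mm
Seasonal total = 221.51 mm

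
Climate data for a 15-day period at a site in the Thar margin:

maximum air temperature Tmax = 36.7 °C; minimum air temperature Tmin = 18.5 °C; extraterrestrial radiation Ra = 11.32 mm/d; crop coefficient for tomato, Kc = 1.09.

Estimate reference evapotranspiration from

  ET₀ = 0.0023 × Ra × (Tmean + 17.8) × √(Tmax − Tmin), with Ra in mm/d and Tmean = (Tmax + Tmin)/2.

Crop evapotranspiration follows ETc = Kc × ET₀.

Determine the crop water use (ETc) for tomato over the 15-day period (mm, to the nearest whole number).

Tmean = (36.7 + 18.5)/2 = 27.60 °C
ET₀ = 0.0023 × 11.32 × (27.60 + 17.8) × √18.2 = 0.0023 × 11.32 × 45.40 × 4.2661 = 5.0427 mm/d
ETc = Kc × ET₀ = 1.09 × 5.0427 = 5.4965 mm/d
Over 15 days: 5.4965 × 15 = 82.448 mm

82 mm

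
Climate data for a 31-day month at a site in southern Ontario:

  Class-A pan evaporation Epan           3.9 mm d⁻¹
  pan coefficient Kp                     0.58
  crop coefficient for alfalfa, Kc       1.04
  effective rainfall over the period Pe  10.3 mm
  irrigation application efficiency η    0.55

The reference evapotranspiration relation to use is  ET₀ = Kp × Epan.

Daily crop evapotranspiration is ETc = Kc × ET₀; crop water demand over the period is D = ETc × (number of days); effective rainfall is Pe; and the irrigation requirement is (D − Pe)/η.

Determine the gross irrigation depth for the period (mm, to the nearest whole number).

ET₀ = 0.58 × 3.9 = 2.2620 mm/d
ETc = Kc × ET₀ = 1.04 × 2.2620 = 2.3525 mm/d
Crop demand D = ETc × 31 d = 2.3525 × 31 = 72.928 mm
D − Pe = 72.928 − 10.3 = 62.628 mm
Gross irrigation = 62.628 / 0.55 = 113.869 mm

114 mm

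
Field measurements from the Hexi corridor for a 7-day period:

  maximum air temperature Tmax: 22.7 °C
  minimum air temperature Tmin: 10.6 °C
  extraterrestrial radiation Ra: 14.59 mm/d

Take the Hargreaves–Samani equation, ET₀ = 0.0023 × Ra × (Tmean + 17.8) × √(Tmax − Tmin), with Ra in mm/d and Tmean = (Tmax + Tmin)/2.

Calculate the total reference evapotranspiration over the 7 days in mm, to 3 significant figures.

Tmean = (22.7 + 10.6)/2 = 16.65 °C
ET₀ = 0.0023 × 14.59 × (16.65 + 17.8) × √12.1 = 0.0023 × 14.59 × 34.45 × 3.4785 = 4.0213 mm/d
Over 7 days: 4.0213 × 7 = 28.149 mm

28.1 mm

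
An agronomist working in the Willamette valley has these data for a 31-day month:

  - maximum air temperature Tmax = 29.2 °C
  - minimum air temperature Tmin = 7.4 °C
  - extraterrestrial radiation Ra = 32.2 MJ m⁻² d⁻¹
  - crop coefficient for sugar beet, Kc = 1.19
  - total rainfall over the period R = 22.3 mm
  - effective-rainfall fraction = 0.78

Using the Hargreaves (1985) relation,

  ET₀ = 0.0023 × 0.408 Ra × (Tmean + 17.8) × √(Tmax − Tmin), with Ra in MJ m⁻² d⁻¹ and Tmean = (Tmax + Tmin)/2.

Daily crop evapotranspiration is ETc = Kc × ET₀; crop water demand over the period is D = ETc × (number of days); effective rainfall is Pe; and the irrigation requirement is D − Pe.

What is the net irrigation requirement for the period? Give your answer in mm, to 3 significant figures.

170 mm

Tmean = (29.2 + 7.4)/2 = 18.30 °C
0.408 Ra = 0.408 × 32.2 = 13.1376 mm/d equivalent
ET₀ = 0.0023 × 13.1376 × (18.30 + 17.8) × √21.8 = 0.0023 × 13.1376 × 36.10 × 4.6690 = 5.0930 mm/d
ETc = Kc × ET₀ = 1.19 × 5.0930 = 6.0607 mm/d
Crop demand D = ETc × 31 d = 6.0607 × 31 = 187.882 mm
Pe = 0.78 × 22.3 = 17.394 mm
D − Pe = 187.882 − 17.394 = 170.488 mm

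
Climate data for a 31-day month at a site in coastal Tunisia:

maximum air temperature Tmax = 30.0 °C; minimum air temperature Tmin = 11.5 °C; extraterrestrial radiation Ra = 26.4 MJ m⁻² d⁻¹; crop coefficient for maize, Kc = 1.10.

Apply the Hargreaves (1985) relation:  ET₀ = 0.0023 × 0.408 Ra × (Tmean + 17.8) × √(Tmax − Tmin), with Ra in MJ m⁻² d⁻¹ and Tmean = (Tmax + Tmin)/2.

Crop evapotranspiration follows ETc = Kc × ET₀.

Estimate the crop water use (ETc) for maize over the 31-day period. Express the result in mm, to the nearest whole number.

Tmean = (30.0 + 11.5)/2 = 20.75 °C
0.408 Ra = 0.408 × 26.4 = 10.7712 mm/d equivalent
ET₀ = 0.0023 × 10.7712 × (20.75 + 17.8) × √18.5 = 0.0023 × 10.7712 × 38.55 × 4.3012 = 4.1078 mm/d
ETc = Kc × ET₀ = 1.10 × 4.1078 = 4.5186 mm/d
Over 31 days: 4.5186 × 31 = 140.077 mm

140 mm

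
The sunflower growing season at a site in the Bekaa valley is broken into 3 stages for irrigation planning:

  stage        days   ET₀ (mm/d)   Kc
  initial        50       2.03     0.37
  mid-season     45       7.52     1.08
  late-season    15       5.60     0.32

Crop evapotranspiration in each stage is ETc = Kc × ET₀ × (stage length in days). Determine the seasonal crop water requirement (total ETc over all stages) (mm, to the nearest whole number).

initial: 0.37 × 2.03 × 50 = 37.56 mm
mid-season: 1.08 × 7.52 × 45 = 365.47 mm
late-season: 0.32 × 5.60 × 15 = 26.88 mm
Seasonal total = 429.91 mm

430 mm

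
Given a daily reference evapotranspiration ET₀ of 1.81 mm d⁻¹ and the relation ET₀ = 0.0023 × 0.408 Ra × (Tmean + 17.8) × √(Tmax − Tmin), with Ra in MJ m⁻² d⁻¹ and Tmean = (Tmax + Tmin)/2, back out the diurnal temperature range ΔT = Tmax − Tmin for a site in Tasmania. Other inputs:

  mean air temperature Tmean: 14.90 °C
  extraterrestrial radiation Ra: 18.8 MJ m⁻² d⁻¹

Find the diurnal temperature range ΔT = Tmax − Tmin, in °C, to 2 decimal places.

√ΔT = ET₀ / [0.0023 × 0.408 × Ra × (Tmean+17.8)] = 1.81 / (0.0023 × 7.6704 × 32.70) = 3.1375
ΔT = 3.1375² = 9.844 °C

9.84 °C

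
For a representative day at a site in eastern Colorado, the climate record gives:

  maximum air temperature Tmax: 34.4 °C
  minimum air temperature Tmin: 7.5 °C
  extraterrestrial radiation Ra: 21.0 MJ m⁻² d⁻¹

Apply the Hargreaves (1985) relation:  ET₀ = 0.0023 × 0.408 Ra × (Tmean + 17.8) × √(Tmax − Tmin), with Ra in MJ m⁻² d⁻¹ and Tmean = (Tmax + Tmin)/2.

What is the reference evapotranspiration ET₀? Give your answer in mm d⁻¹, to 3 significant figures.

Tmean = (34.4 + 7.5)/2 = 20.95 °C
0.408 Ra = 0.408 × 21.0 = 8.5680 mm/d equivalent
ET₀ = 0.0023 × 8.5680 × (20.95 + 17.8) × √26.9 = 0.0023 × 8.5680 × 38.75 × 5.1865 = 3.9605 mm/d

3.96 mm d⁻¹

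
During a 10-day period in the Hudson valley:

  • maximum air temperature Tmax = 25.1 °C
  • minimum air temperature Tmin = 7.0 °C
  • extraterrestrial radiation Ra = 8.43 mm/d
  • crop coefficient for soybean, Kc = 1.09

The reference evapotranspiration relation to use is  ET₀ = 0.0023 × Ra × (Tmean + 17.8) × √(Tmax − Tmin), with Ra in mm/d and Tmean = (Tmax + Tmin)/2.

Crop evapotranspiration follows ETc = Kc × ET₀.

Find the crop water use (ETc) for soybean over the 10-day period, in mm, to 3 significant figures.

30.4 mm

Tmean = (25.1 + 7.0)/2 = 16.05 °C
ET₀ = 0.0023 × 8.43 × (16.05 + 17.8) × √18.1 = 0.0023 × 8.43 × 33.85 × 4.2544 = 2.7922 mm/d
ETc = Kc × ET₀ = 1.09 × 2.7922 = 3.0435 mm/d
Over 10 days: 3.0435 × 10 = 30.435 mm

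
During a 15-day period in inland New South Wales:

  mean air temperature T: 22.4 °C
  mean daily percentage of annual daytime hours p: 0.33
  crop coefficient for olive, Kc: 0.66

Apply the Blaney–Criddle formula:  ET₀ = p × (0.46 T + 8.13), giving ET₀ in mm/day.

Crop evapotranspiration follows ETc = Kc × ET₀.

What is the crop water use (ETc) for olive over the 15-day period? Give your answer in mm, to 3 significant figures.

60.2 mm

ET₀ = 0.33 × (0.46 × 22.4 + 8.13) = 0.33 × 18.434 = 6.0832 mm/d
ETc = Kc × ET₀ = 0.66 × 6.0832 = 4.0149 mm/d
Over 15 days: 4.0149 × 15 = 60.224 mm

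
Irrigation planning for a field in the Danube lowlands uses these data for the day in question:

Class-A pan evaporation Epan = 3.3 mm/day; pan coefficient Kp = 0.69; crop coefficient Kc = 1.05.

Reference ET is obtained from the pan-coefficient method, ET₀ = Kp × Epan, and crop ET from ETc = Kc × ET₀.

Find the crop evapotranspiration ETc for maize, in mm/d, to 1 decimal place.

2.4 mm/d

ET₀ = 0.69 × 3.3 = 2.2770 mm/d
ETc = Kc × ET₀ = 1.05 × 2.2770 = 2.3909 mm/d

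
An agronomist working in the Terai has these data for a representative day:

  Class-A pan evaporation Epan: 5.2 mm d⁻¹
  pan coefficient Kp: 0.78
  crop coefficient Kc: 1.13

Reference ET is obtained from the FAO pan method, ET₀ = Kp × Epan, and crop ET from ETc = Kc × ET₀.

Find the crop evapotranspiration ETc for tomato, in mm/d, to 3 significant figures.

ET₀ = 0.78 × 5.2 = 4.0560 mm/d
ETc = Kc × ET₀ = 1.13 × 4.0560 = 4.5833 mm/d

4.58 mm/d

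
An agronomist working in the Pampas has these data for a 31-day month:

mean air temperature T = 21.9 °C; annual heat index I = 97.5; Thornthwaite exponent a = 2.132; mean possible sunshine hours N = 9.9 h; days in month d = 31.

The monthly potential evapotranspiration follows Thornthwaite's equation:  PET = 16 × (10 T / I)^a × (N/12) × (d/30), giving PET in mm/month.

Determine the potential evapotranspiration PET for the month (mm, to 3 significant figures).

10T/I = 10 × 21.9 / 97.5 = 2.2462
(10T/I)^a = 2.2462^2.132 = 5.6142
Uncorrected PET = 16 × 5.6142 = 89.827 mm
Correction = (N/12)(d/30) = (9.9/12)(31/30) = 0.8525
PET = 89.827 × 0.8525 = 76.578 mm/month

76.6 mm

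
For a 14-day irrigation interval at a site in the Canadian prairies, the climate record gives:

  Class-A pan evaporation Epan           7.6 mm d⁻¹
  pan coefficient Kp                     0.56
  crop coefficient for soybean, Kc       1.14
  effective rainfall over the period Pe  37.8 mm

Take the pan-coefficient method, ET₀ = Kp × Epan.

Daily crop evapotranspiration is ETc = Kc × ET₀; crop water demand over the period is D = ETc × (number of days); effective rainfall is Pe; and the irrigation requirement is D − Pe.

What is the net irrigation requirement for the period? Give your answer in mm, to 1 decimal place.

ET₀ = 0.56 × 7.6 = 4.2560 mm/d
ETc = Kc × ET₀ = 1.14 × 4.2560 = 4.8518 mm/d
Crop demand D = ETc × 14 d = 4.8518 × 14 = 67.925 mm
D − Pe = 67.925 − 37.8 = 30.125 mm

30.1 mm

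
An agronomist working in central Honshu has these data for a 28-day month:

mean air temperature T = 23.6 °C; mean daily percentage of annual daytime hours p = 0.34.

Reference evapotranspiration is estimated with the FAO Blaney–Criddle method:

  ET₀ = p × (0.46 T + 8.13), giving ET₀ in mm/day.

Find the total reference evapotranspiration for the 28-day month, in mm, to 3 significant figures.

181 mm

ET₀ = 0.34 × (0.46 × 23.6 + 8.13) = 0.34 × 18.986 = 6.4552 mm/d
Monthly total = 6.4552 × 28 = 180.746 mm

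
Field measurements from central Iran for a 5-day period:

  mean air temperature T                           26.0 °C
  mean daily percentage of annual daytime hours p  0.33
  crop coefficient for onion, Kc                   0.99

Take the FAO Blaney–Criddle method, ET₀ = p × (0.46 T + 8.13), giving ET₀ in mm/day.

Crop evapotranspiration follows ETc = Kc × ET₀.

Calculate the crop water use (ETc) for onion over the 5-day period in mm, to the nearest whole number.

33 mm

ET₀ = 0.33 × (0.46 × 26.0 + 8.13) = 0.33 × 20.090 = 6.6297 mm/d
ETc = Kc × ET₀ = 0.99 × 6.6297 = 6.5634 mm/d
Over 5 days: 6.5634 × 5 = 32.817 mm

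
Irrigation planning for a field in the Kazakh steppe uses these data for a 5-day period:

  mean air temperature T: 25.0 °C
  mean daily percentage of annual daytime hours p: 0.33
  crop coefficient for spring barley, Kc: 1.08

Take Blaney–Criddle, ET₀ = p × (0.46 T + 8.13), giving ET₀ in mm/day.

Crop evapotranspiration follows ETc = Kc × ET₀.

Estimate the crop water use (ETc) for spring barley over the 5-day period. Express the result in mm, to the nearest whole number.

ET₀ = 0.33 × (0.46 × 25.0 + 8.13) = 0.33 × 19.630 = 6.4779 mm/d
ETc = Kc × ET₀ = 1.08 × 6.4779 = 6.9961 mm/d
Over 5 days: 6.9961 × 5 = 34.981 mm

35 mm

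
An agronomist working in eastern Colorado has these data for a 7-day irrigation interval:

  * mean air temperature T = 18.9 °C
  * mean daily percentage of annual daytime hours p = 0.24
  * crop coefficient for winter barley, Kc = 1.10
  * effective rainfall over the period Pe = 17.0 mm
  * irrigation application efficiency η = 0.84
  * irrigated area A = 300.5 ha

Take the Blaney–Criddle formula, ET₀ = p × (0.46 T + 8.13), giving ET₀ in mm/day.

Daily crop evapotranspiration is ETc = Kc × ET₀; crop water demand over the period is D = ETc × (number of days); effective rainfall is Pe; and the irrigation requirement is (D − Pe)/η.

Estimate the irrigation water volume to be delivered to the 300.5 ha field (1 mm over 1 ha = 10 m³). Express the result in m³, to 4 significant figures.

50410 m³

ET₀ = 0.24 × (0.46 × 18.9 + 8.13) = 0.24 × 16.824 = 4.0378 mm/d
ETc = Kc × ET₀ = 1.10 × 4.0378 = 4.4416 mm/d
Crop demand D = ETc × 7 d = 4.4416 × 7 = 31.091 mm
D − Pe = 31.091 − 17.0 = 14.091 mm
Gross irrigation = 14.091 / 0.84 = 16.775 mm
Volume = 16.775 mm × 300.5 ha × 10 = 50408.9 m³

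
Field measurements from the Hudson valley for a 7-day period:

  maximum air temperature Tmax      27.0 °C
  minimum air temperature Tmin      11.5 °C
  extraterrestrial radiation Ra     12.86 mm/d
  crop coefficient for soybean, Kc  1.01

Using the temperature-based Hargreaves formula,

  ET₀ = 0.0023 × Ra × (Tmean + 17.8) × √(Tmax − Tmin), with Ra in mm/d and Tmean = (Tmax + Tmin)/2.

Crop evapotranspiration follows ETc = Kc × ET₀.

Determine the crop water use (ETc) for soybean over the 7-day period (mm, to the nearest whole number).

31 mm

Tmean = (27.0 + 11.5)/2 = 19.25 °C
ET₀ = 0.0023 × 12.86 × (19.25 + 17.8) × √15.5 = 0.0023 × 12.86 × 37.05 × 3.9370 = 4.3144 mm/d
ETc = Kc × ET₀ = 1.01 × 4.3144 = 4.3575 mm/d
Over 7 days: 4.3575 × 7 = 30.503 mm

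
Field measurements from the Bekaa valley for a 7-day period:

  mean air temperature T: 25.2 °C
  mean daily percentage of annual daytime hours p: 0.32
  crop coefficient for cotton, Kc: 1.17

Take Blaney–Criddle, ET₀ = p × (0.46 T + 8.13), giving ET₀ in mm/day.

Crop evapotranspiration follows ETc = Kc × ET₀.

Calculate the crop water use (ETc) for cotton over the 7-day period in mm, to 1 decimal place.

ET₀ = 0.32 × (0.46 × 25.2 + 8.13) = 0.32 × 19.722 = 6.3110 mm/d
ETc = Kc × ET₀ = 1.17 × 6.3110 = 7.3839 mm/d
Over 7 days: 7.3839 × 7 = 51.687 mm

51.7 mm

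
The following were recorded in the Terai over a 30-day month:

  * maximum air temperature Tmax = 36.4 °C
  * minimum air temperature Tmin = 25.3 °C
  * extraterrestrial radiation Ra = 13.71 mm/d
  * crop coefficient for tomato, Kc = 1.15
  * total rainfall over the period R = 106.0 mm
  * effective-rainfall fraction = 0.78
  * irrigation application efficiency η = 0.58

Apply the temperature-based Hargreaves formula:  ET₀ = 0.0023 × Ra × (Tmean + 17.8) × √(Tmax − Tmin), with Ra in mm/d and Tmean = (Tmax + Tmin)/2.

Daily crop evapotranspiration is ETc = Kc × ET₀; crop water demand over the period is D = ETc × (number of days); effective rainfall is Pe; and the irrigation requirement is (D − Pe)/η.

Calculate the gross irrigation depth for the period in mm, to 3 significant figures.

Tmean = (36.4 + 25.3)/2 = 30.85 °C
ET₀ = 0.0023 × 13.71 × (30.85 + 17.8) × √11.1 = 0.0023 × 13.71 × 48.65 × 3.3317 = 5.1111 mm/d
ETc = Kc × ET₀ = 1.15 × 5.1111 = 5.8778 mm/d
Crop demand D = ETc × 30 d = 5.8778 × 30 = 176.334 mm
Pe = 0.78 × 106.0 = 82.680 mm
D − Pe = 176.334 − 82.680 = 93.654 mm
Gross irrigation = 93.654 / 0.58 = 161.472 mm

161 mm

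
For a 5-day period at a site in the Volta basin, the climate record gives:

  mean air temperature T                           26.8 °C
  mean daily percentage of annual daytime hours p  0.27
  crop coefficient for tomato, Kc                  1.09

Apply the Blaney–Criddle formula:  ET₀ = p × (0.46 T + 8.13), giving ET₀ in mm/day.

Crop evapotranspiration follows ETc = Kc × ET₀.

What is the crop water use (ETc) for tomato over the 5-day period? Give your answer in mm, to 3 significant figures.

30.1 mm

ET₀ = 0.27 × (0.46 × 26.8 + 8.13) = 0.27 × 20.458 = 5.5237 mm/d
ETc = Kc × ET₀ = 1.09 × 5.5237 = 6.0208 mm/d
Over 5 days: 6.0208 × 5 = 30.104 mm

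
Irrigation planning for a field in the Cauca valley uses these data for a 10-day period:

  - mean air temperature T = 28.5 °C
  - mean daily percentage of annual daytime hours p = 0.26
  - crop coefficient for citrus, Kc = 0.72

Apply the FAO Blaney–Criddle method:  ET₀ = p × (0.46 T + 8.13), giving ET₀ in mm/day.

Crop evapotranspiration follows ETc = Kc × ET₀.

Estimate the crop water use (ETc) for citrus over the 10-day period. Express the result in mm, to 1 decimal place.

ET₀ = 0.26 × (0.46 × 28.5 + 8.13) = 0.26 × 21.240 = 5.5224 mm/d
ETc = Kc × ET₀ = 0.72 × 5.5224 = 3.9761 mm/d
Over 10 days: 3.9761 × 10 = 39.761 mm

39.8 mm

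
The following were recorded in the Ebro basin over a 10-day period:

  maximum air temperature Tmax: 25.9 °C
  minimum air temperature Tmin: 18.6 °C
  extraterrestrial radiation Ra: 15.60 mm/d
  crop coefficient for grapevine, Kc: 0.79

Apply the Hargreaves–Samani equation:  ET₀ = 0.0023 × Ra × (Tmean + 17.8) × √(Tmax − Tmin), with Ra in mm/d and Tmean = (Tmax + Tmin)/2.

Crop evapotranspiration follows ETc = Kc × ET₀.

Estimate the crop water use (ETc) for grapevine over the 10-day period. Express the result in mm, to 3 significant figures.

Tmean = (25.9 + 18.6)/2 = 22.25 °C
ET₀ = 0.0023 × 15.60 × (22.25 + 17.8) × √7.3 = 0.0023 × 15.60 × 40.05 × 2.7019 = 3.8826 mm/d
ETc = Kc × ET₀ = 0.79 × 3.8826 = 3.0673 mm/d
Over 10 days: 3.0673 × 10 = 30.673 mm

30.7 mm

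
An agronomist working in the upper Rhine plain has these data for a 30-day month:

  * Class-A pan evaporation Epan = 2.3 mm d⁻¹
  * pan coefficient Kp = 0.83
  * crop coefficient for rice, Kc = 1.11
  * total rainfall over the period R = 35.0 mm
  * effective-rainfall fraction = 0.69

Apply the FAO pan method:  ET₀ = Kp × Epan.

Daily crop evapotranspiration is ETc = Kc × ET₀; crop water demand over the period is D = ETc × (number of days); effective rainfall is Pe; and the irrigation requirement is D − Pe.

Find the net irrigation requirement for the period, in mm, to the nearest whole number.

39 mm

ET₀ = 0.83 × 2.3 = 1.9090 mm/d
ETc = Kc × ET₀ = 1.11 × 1.9090 = 2.1190 mm/d
Crop demand D = ETc × 30 d = 2.1190 × 30 = 63.570 mm
Pe = 0.69 × 35.0 = 24.150 mm
D − Pe = 63.570 − 24.150 = 39.420 mm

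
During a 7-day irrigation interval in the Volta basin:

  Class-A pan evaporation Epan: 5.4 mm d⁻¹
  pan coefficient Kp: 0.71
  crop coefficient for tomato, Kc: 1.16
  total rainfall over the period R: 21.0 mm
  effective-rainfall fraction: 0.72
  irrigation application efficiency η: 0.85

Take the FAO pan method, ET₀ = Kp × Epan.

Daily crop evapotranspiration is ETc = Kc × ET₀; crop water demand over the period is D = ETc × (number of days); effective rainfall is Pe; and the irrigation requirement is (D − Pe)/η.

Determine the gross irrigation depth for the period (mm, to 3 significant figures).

ET₀ = 0.71 × 5.4 = 3.8340 mm/d
ETc = Kc × ET₀ = 1.16 × 3.8340 = 4.4474 mm/d
Crop demand D = ETc × 7 d = 4.4474 × 7 = 31.132 mm
Pe = 0.72 × 21.0 = 15.120 mm
D − Pe = 31.132 − 15.120 = 16.012 mm
Gross irrigation = 16.012 / 0.85 = 18.838 mm

18.8 mm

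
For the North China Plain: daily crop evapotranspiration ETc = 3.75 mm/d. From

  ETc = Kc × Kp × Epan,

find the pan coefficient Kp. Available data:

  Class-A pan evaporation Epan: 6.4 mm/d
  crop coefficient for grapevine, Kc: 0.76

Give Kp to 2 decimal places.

0.77

ETc = Kc × Kp × Epan  ⇒  Kp = ETc / (Kc × Epan)
Kp = 3.75 / (0.76 × 6.4) = 3.75 / 4.864 = 0.7710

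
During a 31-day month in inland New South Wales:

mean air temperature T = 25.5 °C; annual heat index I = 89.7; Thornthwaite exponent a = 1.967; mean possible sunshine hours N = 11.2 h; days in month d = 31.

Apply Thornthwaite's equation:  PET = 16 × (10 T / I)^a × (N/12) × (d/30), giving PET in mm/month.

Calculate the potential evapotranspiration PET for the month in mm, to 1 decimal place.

120.5 mm

10T/I = 10 × 25.5 / 89.7 = 2.8428
(10T/I)^a = 2.8428^1.967 = 7.8076
Uncorrected PET = 16 × 7.8076 = 124.922 mm
Correction = (N/12)(d/30) = (11.2/12)(31/30) = 0.9644
PET = 124.922 × 0.9644 = 120.475 mm/month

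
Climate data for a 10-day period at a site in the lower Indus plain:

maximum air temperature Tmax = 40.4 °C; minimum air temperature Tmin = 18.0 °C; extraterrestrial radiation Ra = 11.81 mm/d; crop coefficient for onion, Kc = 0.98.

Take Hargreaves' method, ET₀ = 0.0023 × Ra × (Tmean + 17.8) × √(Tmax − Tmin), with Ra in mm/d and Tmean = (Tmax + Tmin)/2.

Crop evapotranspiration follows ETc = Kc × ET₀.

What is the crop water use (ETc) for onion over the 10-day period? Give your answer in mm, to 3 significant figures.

59.2 mm

Tmean = (40.4 + 18.0)/2 = 29.20 °C
ET₀ = 0.0023 × 11.81 × (29.20 + 17.8) × √22.4 = 0.0023 × 11.81 × 47.00 × 4.7329 = 6.0423 mm/d
ETc = Kc × ET₀ = 0.98 × 6.0423 = 5.9215 mm/d
Over 10 days: 5.9215 × 10 = 59.215 mm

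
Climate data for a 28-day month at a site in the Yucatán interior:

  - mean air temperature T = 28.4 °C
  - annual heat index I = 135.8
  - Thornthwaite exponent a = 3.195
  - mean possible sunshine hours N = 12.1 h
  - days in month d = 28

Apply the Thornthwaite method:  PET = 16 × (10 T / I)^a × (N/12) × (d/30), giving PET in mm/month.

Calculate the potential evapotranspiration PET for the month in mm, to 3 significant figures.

10T/I = 10 × 28.4 / 135.8 = 2.0913
(10T/I)^a = 2.0913^3.195 = 10.5616
Uncorrected PET = 16 × 10.5616 = 168.986 mm
Correction = (N/12)(d/30) = (12.1/12)(28/30) = 0.9411
PET = 168.986 × 0.9411 = 159.033 mm/month

159 mm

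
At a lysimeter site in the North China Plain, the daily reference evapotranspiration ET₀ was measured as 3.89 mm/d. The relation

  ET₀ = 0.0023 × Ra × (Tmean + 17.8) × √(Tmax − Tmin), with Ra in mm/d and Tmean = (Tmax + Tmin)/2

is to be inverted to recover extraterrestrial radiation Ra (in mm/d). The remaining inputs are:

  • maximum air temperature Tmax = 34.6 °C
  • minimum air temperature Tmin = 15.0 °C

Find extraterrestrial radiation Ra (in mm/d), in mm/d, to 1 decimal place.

9.0 mm/d

Tmean = 24.80 °C; √ΔT = 4.4272
Ra = ET₀ / [0.0023 × (Tmean+17.8) × √ΔT] = 3.89 / (0.0023 × 42.60 × 4.4272) = 8.968 mm/d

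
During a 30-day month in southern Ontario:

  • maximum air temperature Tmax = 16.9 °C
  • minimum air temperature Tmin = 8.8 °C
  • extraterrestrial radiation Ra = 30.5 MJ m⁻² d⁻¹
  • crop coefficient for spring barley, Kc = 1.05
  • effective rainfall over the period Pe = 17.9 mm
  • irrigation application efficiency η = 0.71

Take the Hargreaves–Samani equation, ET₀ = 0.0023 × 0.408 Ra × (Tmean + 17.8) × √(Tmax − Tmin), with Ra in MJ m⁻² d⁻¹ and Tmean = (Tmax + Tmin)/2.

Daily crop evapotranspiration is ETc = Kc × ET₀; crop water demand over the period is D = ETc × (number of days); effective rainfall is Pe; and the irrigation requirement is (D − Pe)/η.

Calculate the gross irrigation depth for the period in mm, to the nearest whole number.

86 mm

Tmean = (16.9 + 8.8)/2 = 12.85 °C
0.408 Ra = 0.408 × 30.5 = 12.4440 mm/d equivalent
ET₀ = 0.0023 × 12.4440 × (12.85 + 17.8) × √8.1 = 0.0023 × 12.4440 × 30.65 × 2.8460 = 2.4966 mm/d
ETc = Kc × ET₀ = 1.05 × 2.4966 = 2.6214 mm/d
Crop demand D = ETc × 30 d = 2.6214 × 30 = 78.642 mm
D − Pe = 78.642 − 17.9 = 60.742 mm
Gross irrigation = 60.742 / 0.71 = 85.552 mm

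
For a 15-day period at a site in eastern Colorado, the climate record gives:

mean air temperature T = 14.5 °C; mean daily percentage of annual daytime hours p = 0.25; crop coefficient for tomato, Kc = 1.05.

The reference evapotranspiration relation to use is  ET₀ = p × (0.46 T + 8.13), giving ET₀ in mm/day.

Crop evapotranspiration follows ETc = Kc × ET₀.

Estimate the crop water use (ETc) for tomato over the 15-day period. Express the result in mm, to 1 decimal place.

58.3 mm

ET₀ = 0.25 × (0.46 × 14.5 + 8.13) = 0.25 × 14.800 = 3.7000 mm/d
ETc = Kc × ET₀ = 1.05 × 3.7000 = 3.8850 mm/d
Over 15 days: 3.8850 × 15 = 58.275 mm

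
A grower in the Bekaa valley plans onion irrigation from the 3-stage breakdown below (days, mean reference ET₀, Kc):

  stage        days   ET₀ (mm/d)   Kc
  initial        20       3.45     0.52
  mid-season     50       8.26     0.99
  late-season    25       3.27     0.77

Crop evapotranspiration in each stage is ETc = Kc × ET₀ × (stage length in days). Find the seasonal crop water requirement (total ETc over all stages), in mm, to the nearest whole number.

initial: 0.52 × 3.45 × 20 = 35.88 mm
mid-season: 0.99 × 8.26 × 50 = 408.87 mm
late-season: 0.77 × 3.27 × 25 = 62.95 mm
Seasonal total = 507.70 mm

508 mm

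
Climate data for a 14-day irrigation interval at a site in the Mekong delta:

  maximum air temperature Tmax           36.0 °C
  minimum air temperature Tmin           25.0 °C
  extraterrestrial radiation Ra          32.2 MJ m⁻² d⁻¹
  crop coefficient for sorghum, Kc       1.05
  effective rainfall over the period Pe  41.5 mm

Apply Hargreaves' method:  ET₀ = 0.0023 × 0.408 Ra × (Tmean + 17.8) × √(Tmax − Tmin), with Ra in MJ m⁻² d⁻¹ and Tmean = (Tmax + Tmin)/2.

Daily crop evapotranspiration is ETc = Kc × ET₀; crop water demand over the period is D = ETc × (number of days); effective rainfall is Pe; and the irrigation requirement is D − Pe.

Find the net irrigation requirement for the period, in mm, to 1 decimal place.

Tmean = (36.0 + 25.0)/2 = 30.50 °C
0.408 Ra = 0.408 × 32.2 = 13.1376 mm/d equivalent
ET₀ = 0.0023 × 13.1376 × (30.50 + 17.8) × √11.0 = 0.0023 × 13.1376 × 48.30 × 3.3166 = 4.8404 mm/d
ETc = Kc × ET₀ = 1.05 × 4.8404 = 5.0824 mm/d
Crop demand D = ETc × 14 d = 5.0824 × 14 = 71.154 mm
D − Pe = 71.154 − 41.5 = 29.654 mm

29.7 mm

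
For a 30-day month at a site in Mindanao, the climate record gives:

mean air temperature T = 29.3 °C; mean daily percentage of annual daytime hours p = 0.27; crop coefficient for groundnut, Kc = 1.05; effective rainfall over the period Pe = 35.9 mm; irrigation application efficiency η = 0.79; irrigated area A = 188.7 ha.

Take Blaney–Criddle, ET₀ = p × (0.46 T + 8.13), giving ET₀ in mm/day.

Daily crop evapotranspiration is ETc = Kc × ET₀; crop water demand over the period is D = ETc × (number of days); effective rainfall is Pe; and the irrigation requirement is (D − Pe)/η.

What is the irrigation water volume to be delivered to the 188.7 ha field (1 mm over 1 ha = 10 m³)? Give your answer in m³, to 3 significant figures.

ET₀ = 0.27 × (0.46 × 29.3 + 8.13) = 0.27 × 21.608 = 5.8342 mm/d
ETc = Kc × ET₀ = 1.05 × 5.8342 = 6.1259 mm/d
Crop demand D = ETc × 30 d = 6.1259 × 30 = 183.777 mm
D − Pe = 183.777 − 35.9 = 147.877 mm
Gross irrigation = 147.877 / 0.79 = 187.186 mm
Volume = 187.186 mm × 188.7 ha × 10 = 353220.0 m³

353000 m³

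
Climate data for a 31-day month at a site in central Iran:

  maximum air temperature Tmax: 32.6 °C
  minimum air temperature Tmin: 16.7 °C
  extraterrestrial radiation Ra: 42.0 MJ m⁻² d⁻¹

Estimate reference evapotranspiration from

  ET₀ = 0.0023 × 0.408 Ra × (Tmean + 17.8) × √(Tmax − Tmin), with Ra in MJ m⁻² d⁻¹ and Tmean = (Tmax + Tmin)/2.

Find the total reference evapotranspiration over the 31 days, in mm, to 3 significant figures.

207 mm

Tmean = (32.6 + 16.7)/2 = 24.65 °C
0.408 Ra = 0.408 × 42.0 = 17.1360 mm/d equivalent
ET₀ = 0.0023 × 17.1360 × (24.65 + 17.8) × √15.9 = 0.0023 × 17.1360 × 42.45 × 3.9875 = 6.6714 mm/d
Over 31 days: 6.6714 × 31 = 206.813 mm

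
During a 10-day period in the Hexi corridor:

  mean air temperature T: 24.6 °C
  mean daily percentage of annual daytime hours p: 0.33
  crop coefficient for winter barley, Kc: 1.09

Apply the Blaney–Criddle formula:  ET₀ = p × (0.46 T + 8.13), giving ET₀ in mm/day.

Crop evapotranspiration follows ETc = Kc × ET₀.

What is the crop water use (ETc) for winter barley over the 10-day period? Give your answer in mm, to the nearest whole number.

70 mm

ET₀ = 0.33 × (0.46 × 24.6 + 8.13) = 0.33 × 19.446 = 6.4172 mm/d
ETc = Kc × ET₀ = 1.09 × 6.4172 = 6.9947 mm/d
Over 10 days: 6.9947 × 10 = 69.947 mm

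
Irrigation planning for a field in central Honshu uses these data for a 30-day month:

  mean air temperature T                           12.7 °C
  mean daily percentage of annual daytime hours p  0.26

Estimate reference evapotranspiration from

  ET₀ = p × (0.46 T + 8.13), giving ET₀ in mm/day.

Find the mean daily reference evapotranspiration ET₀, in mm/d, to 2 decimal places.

3.63 mm/d

ET₀ = 0.26 × (0.46 × 12.7 + 8.13) = 0.26 × 13.972 = 3.6327 mm/d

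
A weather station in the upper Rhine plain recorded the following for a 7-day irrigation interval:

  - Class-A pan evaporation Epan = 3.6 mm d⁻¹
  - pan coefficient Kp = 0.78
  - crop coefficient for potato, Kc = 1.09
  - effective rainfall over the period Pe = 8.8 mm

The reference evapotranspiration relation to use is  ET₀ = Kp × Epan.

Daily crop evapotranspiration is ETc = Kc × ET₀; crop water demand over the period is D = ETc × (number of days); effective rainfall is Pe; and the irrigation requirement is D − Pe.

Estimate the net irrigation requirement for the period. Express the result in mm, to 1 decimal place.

ET₀ = 0.78 × 3.6 = 2.8080 mm/d
ETc = Kc × ET₀ = 1.09 × 2.8080 = 3.0607 mm/d
Crop demand D = ETc × 7 d = 3.0607 × 7 = 21.425 mm
D − Pe = 21.425 − 8.8 = 12.625 mm

12.6 mm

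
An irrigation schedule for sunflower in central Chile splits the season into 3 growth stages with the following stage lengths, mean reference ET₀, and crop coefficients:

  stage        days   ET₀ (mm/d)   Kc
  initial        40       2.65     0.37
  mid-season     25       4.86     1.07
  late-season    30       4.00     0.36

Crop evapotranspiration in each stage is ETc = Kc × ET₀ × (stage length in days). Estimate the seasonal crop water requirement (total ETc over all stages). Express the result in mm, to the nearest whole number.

initial: 0.37 × 2.65 × 40 = 39.22 mm
mid-season: 1.07 × 4.86 × 25 = 130.01 mm
late-season: 0.36 × 4.00 × 30 = 43.20 mm
Seasonal total = 212.43 mm

212 mm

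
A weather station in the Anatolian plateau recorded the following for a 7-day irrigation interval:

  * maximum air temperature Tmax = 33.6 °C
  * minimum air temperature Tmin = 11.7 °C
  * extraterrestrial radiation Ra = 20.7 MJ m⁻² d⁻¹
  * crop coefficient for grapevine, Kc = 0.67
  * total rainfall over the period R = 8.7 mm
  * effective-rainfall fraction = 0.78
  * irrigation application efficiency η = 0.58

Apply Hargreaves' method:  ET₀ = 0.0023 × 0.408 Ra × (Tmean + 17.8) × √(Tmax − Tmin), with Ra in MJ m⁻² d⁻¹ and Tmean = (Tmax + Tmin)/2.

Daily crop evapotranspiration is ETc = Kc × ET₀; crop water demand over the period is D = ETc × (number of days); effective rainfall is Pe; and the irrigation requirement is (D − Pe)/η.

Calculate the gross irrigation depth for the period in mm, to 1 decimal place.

Tmean = (33.6 + 11.7)/2 = 22.65 °C
0.408 Ra = 0.408 × 20.7 = 8.4456 mm/d equivalent
ET₀ = 0.0023 × 8.4456 × (22.65 + 17.8) × √21.9 = 0.0023 × 8.4456 × 40.45 × 4.6797 = 3.6770 mm/d
ETc = Kc × ET₀ = 0.67 × 3.6770 = 2.4636 mm/d
Crop demand D = ETc × 7 d = 2.4636 × 7 = 17.245 mm
Pe = 0.78 × 8.7 = 6.786 mm
D − Pe = 17.245 − 6.786 = 10.459 mm
Gross irrigation = 10.459 / 0.58 = 18.033 mm

18.0 mm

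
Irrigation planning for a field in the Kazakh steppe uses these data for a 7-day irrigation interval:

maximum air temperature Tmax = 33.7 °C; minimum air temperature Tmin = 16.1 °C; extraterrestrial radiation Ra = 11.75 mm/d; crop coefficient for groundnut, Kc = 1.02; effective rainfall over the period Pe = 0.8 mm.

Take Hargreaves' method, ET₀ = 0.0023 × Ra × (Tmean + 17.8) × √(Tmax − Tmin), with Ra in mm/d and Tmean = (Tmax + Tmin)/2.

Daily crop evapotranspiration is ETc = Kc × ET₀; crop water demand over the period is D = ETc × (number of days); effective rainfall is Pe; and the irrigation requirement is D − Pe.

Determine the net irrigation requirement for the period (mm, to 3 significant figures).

Tmean = (33.7 + 16.1)/2 = 24.90 °C
ET₀ = 0.0023 × 11.75 × (24.90 + 17.8) × √17.6 = 0.0023 × 11.75 × 42.70 × 4.1952 = 4.8411 mm/d
ETc = Kc × ET₀ = 1.02 × 4.8411 = 4.9379 mm/d
Crop demand D = ETc × 7 d = 4.9379 × 7 = 34.565 mm
D − Pe = 34.565 − 0.8 = 33.765 mm

33.8 mm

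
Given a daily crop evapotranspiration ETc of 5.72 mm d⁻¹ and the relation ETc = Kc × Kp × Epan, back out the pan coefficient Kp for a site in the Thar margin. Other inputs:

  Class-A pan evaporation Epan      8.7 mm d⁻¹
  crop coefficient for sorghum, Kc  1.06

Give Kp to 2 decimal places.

0.62

ETc = Kc × Kp × Epan  ⇒  Kp = ETc / (Kc × Epan)
Kp = 5.72 / (1.06 × 8.7) = 5.72 / 9.222 = 0.6203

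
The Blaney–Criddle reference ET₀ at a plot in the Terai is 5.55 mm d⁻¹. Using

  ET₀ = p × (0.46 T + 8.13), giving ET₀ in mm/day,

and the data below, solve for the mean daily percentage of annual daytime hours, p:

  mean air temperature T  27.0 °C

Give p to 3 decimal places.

p = ET₀ / (0.46 T + 8.13) = 5.55 / (0.46 × 27.0 + 8.13) = 5.55 / 20.550 = 0.2701

0.270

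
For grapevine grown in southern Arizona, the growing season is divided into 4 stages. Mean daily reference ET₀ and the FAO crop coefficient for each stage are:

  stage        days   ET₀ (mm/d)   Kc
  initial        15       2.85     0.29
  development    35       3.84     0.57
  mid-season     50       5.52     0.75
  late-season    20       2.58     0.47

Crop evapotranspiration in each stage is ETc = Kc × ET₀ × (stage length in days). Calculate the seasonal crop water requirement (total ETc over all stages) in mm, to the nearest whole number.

initial: 0.29 × 2.85 × 15 = 12.40 mm
development: 0.57 × 3.84 × 35 = 76.61 mm
mid-season: 0.75 × 5.52 × 50 = 207.00 mm
late-season: 0.47 × 2.58 × 20 = 24.25 mm
Seasonal total = 320.26 mm

320 mm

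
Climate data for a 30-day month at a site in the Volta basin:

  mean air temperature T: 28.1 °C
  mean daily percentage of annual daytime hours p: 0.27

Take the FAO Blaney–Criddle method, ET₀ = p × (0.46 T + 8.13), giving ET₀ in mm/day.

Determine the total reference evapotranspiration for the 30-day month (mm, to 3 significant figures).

ET₀ = 0.27 × (0.46 × 28.1 + 8.13) = 0.27 × 21.056 = 5.6851 mm/d
Monthly total = 5.6851 × 30 = 170.553 mm

171 mm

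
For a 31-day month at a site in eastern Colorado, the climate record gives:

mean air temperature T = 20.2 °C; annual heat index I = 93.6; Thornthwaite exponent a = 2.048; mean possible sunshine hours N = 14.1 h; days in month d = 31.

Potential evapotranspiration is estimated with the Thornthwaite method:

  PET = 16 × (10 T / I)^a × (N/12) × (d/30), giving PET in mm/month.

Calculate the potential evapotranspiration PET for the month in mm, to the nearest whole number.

94 mm

10T/I = 10 × 20.2 / 93.6 = 2.1581
(10T/I)^a = 2.1581^2.048 = 4.8326
Uncorrected PET = 16 × 4.8326 = 77.322 mm
Correction = (N/12)(d/30) = (14.1/12)(31/30) = 1.2142
PET = 77.322 × 1.2142 = 93.884 mm/month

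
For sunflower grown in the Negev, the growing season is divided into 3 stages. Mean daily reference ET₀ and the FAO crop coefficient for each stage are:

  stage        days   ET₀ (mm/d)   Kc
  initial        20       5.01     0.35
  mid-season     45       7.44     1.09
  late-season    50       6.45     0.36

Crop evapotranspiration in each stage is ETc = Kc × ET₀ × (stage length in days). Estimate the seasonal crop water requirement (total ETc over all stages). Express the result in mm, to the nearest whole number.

516 mm

initial: 0.35 × 5.01 × 20 = 35.07 mm
mid-season: 1.09 × 7.44 × 45 = 364.93 mm
late-season: 0.36 × 6.45 × 50 = 116.10 mm
Seasonal total = 516.10 mm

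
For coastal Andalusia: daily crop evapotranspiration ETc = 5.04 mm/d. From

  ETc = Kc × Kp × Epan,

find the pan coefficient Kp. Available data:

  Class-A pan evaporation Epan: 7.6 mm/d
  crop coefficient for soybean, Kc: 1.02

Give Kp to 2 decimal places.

ETc = Kc × Kp × Epan  ⇒  Kp = ETc / (Kc × Epan)
Kp = 5.04 / (1.02 × 7.6) = 5.04 / 7.752 = 0.6502

0.65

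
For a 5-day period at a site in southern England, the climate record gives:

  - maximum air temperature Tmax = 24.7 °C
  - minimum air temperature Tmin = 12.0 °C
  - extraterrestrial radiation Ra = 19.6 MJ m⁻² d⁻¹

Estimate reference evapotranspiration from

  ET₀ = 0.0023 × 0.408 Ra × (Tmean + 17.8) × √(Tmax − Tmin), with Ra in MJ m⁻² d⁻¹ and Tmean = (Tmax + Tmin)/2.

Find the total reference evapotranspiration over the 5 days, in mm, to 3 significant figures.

Tmean = (24.7 + 12.0)/2 = 18.35 °C
0.408 Ra = 0.408 × 19.6 = 7.9968 mm/d equivalent
ET₀ = 0.0023 × 7.9968 × (18.35 + 17.8) × √12.7 = 0.0023 × 7.9968 × 36.15 × 3.5637 = 2.3695 mm/d
Over 5 days: 2.3695 × 5 = 11.848 mm

11.8 mm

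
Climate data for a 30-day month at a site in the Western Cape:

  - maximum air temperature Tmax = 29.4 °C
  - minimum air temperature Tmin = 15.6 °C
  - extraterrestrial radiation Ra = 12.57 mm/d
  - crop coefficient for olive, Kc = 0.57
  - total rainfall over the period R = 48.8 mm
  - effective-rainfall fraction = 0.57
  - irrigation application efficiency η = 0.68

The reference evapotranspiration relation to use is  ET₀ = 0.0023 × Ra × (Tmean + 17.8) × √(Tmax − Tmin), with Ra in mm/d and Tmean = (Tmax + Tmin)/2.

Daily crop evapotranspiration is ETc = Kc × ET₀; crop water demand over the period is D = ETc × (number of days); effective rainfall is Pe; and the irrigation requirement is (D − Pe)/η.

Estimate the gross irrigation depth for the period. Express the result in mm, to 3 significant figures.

Tmean = (29.4 + 15.6)/2 = 22.50 °C
ET₀ = 0.0023 × 12.57 × (22.50 + 17.8) × √13.8 = 0.0023 × 12.57 × 40.30 × 3.7148 = 4.3282 mm/d
ETc = Kc × ET₀ = 0.57 × 4.3282 = 2.4671 mm/d
Crop demand D = ETc × 30 d = 2.4671 × 30 = 74.013 mm
Pe = 0.57 × 48.8 = 27.816 mm
D − Pe = 74.013 − 27.816 = 46.197 mm
Gross irrigation = 46.197 / 0.68 = 67.937 mm

67.9 mm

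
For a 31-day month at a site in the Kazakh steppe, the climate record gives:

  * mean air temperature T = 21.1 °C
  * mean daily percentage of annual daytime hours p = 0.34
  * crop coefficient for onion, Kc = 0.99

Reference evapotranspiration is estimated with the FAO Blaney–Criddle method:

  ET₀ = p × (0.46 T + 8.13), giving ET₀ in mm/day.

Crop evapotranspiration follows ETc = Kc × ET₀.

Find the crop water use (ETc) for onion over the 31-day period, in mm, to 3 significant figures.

186 mm

ET₀ = 0.34 × (0.46 × 21.1 + 8.13) = 0.34 × 17.836 = 6.0642 mm/d
ETc = Kc × ET₀ = 0.99 × 6.0642 = 6.0036 mm/d
Over 31 days: 6.0036 × 31 = 186.112 mm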